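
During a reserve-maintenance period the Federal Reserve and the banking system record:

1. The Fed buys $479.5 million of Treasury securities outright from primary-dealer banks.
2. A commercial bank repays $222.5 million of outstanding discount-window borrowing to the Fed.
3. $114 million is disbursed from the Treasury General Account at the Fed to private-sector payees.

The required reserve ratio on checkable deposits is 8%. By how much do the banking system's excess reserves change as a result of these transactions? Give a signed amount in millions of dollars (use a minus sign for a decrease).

OMO purchase (from banks) $479.5 million: reserves +$479.5M, deposits 0.
Discount-window repayment $222.5 million: reserves −$222.5M, deposits 0.
Government spending $114 million: reserves +$114M, deposits +$114M.
Totals: Δreserves = +$371M, Δdeposits = +$114M.
Δrequired reserves = 8% × +$114M = +$9.12M.
Δexcess reserves = Δreserves − Δrequired = +$371M − (+$9.12M) = +$361.88 million.

+$361.88 million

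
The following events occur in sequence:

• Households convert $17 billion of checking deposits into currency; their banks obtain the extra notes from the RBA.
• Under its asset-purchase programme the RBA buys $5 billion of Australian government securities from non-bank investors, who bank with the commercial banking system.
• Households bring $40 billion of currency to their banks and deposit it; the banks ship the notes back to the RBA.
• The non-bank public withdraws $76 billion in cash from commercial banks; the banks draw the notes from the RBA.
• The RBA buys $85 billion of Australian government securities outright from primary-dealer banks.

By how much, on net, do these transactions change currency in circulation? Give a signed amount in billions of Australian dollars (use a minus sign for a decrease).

+$53 billion

RBA balance sheet:
  Assets:      Securities +$90B
  Liabilities: Bank reserves +$37B, Currency in circulation +$53B
Commercial banking system:
  Assets:      Reserves at CB +$37B, Securities −$85B
  Liabilities: Checkable deposits −$48B
So the change in currency in circulation is +$53 billion.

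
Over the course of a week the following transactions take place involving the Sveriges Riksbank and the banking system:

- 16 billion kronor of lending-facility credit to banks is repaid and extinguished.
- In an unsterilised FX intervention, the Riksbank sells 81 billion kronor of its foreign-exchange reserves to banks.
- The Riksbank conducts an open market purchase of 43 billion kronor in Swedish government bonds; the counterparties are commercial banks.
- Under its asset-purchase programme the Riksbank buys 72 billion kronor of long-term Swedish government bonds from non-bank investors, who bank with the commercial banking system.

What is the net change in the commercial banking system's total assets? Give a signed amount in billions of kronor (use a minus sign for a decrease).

Discount-window repayment 16 billion kronor: bank balance sheets shrink → −16B.
FX sale 81 billion kronor: just an asset swap on bank balance sheets → 0.
OMO purchase (from banks) 43 billion kronor: just an asset swap on bank balance sheets → 0.
Asset purchase (from non-banks) 72 billion kronor: bank balance sheets expand → +72B.
Net: −16 + 0 + 0 + 72 = +56 billion.

+56 billion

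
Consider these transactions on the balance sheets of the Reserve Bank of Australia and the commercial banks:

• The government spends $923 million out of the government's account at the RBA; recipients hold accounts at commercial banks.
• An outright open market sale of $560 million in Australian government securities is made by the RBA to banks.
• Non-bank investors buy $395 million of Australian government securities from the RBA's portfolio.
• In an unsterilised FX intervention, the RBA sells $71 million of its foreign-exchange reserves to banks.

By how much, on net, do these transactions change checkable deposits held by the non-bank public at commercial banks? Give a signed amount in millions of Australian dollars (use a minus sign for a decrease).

Government spending $923 million: non-bank counterparties' bank balances rise → +$923M.
OMO sale (to banks) $560 million: the counterparty is a bank, so public deposits are unchanged → 0.
Asset sale (to non-banks) $395 million: non-bank counterparties' bank balances fall → −$395M.
FX sale $71 million: the counterparty is a bank, so public deposits are unchanged → 0.
Net: 923 + 0 − 395 + 0 = +$528 million.

+$528 million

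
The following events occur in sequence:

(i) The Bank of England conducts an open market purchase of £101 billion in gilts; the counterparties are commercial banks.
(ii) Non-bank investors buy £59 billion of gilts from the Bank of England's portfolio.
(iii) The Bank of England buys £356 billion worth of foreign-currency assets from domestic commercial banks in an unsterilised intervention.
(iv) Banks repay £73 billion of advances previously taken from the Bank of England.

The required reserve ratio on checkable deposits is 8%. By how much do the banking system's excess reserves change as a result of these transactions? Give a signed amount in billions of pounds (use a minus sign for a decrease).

OMO purchase (from banks) £101 billion: reserves +£101B, deposits 0.
Asset sale (to non-banks) £59 billion: reserves −£59B, deposits −£59B.
FX purchase £356 billion: reserves +£356B, deposits 0.
Discount-window repayment £73 billion: reserves −£73B, deposits 0.
Totals: Δreserves = +£325B, Δdeposits = −£59B.
Δrequired reserves = 8% × −£59B = −£4.72B.
Δexcess reserves = Δreserves − Δrequired = +£325B − (−£4.72B) = +£329.72 billion.

+£329.72 billion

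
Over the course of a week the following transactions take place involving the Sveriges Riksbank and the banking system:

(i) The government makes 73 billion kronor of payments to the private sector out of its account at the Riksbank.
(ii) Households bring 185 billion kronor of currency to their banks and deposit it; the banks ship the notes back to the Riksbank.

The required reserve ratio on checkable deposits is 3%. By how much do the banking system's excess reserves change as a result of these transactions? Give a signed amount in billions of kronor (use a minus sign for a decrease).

Government spending 73 billion kronor: reserves +73B, deposits +73B.
Currency deposit 185 billion kronor: reserves +185B, deposits +185B.
Totals: Δreserves = +258B, Δdeposits = +258B.
Δrequired reserves = 3% × +258B = +7.74B.
Δexcess reserves = Δreserves − Δrequired = +258B − (+7.74B) = +250.26 billion.

+250.26 billion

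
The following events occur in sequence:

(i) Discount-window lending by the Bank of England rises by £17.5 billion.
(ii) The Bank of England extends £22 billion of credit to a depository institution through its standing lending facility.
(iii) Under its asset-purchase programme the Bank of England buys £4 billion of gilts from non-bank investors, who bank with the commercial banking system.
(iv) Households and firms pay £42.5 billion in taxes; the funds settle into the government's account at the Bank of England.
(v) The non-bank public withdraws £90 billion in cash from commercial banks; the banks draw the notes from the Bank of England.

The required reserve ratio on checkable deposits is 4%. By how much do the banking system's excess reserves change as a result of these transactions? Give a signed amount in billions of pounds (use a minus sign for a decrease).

-£83.86 billion

Discount-window loan £17.5 billion: reserves +£17.5B, deposits 0.
Discount-window loan £22 billion: reserves +£22B, deposits 0.
Asset purchase (from non-banks) £4 billion: reserves +£4B, deposits +£4B.
Government account inflow £42.5 billion: reserves −£42.5B, deposits −£42.5B.
Currency withdrawal £90 billion: reserves −£90B, deposits −£90B.
Totals: Δreserves = −£89B, Δdeposits = −£128.5B.
Δrequired reserves = 4% × −£128.5B = −£5.14B.
Δexcess reserves = Δreserves − Δrequired = −£89B − (−£5.14B) = -£83.86 billion.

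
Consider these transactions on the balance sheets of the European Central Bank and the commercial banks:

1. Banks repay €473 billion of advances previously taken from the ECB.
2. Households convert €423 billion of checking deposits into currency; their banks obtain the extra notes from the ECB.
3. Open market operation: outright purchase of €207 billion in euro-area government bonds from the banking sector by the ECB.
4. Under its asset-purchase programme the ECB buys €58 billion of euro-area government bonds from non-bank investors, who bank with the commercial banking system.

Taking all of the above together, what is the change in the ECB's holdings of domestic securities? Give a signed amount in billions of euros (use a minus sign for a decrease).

Discount-window repayment €473 billion: the ECB's securities portfolio is untouched → 0.
Currency withdrawal €423 billion: the ECB's securities portfolio is untouched → 0.
OMO purchase (from banks) €207 billion: securities added to the ECB's portfolio → +€207B.
Asset purchase (from non-banks) €58 billion: securities added to the ECB's portfolio → +€58B.
Net: 0 + 0 + 207 + 58 = +€265 billion.

+€265 billion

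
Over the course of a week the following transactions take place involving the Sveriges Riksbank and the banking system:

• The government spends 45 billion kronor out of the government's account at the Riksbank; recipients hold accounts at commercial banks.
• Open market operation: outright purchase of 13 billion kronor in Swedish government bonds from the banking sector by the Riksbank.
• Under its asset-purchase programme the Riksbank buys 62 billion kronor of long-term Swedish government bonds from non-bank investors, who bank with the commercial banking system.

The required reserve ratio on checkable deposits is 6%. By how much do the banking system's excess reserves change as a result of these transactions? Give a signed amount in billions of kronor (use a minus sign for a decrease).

+113.58 billion

Government spending 45 billion kronor: reserves +45B, deposits +45B.
OMO purchase (from banks) 13 billion kronor: reserves +13B, deposits 0.
Asset purchase (from non-banks) 62 billion kronor: reserves +62B, deposits +62B.
Totals: Δreserves = +120B, Δdeposits = +107B.
Δrequired reserves = 6% × +107B = +6.42B.
Δexcess reserves = Δreserves − Δrequired = +120B − (+6.42B) = +113.58 billion.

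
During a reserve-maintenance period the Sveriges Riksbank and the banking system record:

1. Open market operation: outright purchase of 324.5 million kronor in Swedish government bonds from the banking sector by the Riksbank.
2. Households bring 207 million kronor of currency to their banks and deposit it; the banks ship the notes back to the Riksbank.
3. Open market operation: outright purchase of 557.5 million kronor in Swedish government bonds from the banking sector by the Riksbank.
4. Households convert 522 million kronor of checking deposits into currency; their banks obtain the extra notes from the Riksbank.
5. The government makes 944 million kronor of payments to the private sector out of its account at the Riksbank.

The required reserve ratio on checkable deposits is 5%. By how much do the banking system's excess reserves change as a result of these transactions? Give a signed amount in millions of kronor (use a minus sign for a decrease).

+1479.55 million

OMO purchase (from banks) 324.5 million kronor: reserves +324.5M, deposits 0.
Currency deposit 207 million kronor: reserves +207M, deposits +207M.
OMO purchase (from banks) 557.5 million kronor: reserves +557.5M, deposits 0.
Currency withdrawal 522 million kronor: reserves −522M, deposits −522M.
Government spending 944 million kronor: reserves +944M, deposits +944M.
Totals: Δreserves = +1511M, Δdeposits = +629M.
Δrequired reserves = 5% × +629M = +31.45M.
Δexcess reserves = Δreserves − Δrequired = +1511M − (+31.45M) = +1479.55 million.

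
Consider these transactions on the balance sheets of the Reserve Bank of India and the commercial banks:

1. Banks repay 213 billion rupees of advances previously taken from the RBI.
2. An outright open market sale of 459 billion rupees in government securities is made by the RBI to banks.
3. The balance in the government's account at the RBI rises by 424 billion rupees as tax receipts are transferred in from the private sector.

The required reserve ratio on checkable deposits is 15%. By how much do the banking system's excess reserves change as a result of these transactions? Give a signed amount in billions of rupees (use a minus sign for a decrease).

Discount-window repayment 213 billion rupees: reserves −213B, deposits 0.
OMO sale (to banks) 459 billion rupees: reserves −459B, deposits 0.
Government account inflow 424 billion rupees: reserves −424B, deposits −424B.
Totals: Δreserves = −1096B, Δdeposits = −424B.
Δrequired reserves = 15% × −424B = −63.6B.
Δexcess reserves = Δreserves − Δrequired = −1096B − (−63.6B) = -1032.4 billion.

-1032.4 billion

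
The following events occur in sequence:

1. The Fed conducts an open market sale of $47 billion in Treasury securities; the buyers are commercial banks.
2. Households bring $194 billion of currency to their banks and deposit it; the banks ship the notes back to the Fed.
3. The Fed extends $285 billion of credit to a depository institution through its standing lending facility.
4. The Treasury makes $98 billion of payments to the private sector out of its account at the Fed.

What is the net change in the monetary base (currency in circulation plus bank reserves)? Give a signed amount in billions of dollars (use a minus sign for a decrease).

+$336 billion

Fed balance sheet:
  Assets:      Securities −$47B, Loans to banks +$285B
  Liabilities: Bank reserves +$530B, Currency in circulation −$194B, Government deposits −$98B
Commercial banking system:
  Assets:      Reserves at CB +$530B, Securities +$47B
  Liabilities: Checkable deposits +$292B, Borrowings from CB +$285B
Monetary base = currency + reserves: −$194B + (+$530B) = +$336 billion.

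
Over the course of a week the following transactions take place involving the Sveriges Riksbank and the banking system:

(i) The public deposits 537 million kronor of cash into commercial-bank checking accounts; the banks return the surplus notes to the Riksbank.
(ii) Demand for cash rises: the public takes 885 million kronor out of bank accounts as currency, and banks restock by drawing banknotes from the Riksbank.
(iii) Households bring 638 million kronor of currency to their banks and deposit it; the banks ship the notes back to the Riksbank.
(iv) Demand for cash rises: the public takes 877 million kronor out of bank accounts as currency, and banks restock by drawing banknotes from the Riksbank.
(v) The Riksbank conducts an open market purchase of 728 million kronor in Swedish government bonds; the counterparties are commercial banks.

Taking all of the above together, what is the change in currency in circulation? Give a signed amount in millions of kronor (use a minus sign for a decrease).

Currency deposit 537 million kronor: notes return to the central bank → −537M.
Currency withdrawal 885 million kronor: notes leave the central bank → +885M.
Currency deposit 638 million kronor: notes return to the central bank → −638M.
Currency withdrawal 877 million kronor: notes leave the central bank → +877M.
OMO purchase (from banks) 728 million kronor: no currency enters or leaves circulation → 0.
Net: −537 + 885 − 638 + 877 + 0 = +587 million.

+587 million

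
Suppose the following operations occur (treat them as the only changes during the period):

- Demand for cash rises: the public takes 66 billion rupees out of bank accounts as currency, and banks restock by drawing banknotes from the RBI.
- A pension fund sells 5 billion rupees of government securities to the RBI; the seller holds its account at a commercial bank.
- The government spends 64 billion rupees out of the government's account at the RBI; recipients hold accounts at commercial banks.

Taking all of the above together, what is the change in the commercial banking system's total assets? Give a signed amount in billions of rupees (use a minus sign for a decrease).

Currency withdrawal 66 billion rupees: bank balance sheets shrink → −66B.
Asset purchase (from non-banks) 5 billion rupees: bank balance sheets expand → +5B.
Government spending 64 billion rupees: bank balance sheets expand → +64B.
Net: −66 + 5 + 64 = +3 billion.

+3 billion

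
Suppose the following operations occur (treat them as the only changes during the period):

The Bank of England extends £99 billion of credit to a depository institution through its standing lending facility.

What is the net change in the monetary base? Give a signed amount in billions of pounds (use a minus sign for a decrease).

+£99 billion

Discount-window loan £99 billion: Bank of England balance sheet expands → +£99B.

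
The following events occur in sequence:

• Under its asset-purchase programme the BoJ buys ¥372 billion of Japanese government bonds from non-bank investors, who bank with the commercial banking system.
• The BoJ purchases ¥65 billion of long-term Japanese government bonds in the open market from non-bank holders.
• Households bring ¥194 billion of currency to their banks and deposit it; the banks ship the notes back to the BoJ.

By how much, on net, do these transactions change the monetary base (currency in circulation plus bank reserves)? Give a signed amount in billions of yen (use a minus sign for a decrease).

+¥437 billion

Asset purchase (from non-banks) ¥372 billion: BoJ balance sheet expands → +¥372B.
Asset purchase (from non-banks) ¥65 billion: BoJ balance sheet expands → +¥65B.
Currency deposit ¥194 billion: just a shift between currency and reserves — both are base money → 0.
Net: 372 + 65 + 0 = +¥437 billion.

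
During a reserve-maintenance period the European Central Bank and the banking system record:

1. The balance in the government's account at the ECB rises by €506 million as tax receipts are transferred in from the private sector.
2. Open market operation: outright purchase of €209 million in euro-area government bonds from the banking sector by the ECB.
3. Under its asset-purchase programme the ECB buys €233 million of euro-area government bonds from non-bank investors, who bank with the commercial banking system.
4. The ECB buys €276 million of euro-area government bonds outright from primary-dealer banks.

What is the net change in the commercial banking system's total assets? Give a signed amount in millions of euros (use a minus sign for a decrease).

-€273 million

ECB balance sheet:
  Assets:      Securities +€718M
  Liabilities: Bank reserves +€212M, Government deposits +€506M
Commercial banking system:
  Assets:      Reserves at CB +€212M, Securities −€485M
  Liabilities: Checkable deposits −€273M
Change in total bank assets = -€273 million.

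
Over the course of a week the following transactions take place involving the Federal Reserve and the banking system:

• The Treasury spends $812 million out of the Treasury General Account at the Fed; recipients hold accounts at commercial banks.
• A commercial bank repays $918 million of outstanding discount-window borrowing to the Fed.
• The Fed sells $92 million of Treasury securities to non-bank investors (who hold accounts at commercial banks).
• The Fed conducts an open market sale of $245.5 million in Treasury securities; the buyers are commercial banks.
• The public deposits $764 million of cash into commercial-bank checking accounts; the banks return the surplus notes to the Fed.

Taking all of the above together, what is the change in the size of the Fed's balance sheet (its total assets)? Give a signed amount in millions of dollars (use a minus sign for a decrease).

Government spending $812 million: only the composition of liabilities changes → 0.
Discount-window repayment $918 million: a Fed asset is shed → −$918M.
Asset sale (to non-banks) $92 million: a Fed asset is shed → −$92M.
OMO sale (to banks) $245.5 million: a Fed asset is shed → −$245.5M.
Currency deposit $764 million: only the composition of liabilities changes → 0.
Net: 0 − 918 − 92 − 245.5 + 0 = -$1255.5 million.

-$1255.5 million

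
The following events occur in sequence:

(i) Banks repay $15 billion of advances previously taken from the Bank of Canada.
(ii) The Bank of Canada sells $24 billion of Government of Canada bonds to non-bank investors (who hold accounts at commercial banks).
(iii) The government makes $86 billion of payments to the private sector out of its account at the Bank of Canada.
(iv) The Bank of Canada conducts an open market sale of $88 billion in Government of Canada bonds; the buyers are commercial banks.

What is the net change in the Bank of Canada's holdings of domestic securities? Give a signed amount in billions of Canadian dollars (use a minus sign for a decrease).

Discount-window repayment $15 billion: the Bank of Canada's securities portfolio is untouched → 0.
Asset sale (to non-banks) $24 billion: securities removed from the Bank of Canada's portfolio → −$24B.
Government spending $86 billion: the Bank of Canada's securities portfolio is untouched → 0.
OMO sale (to banks) $88 billion: securities removed from the Bank of Canada's portfolio → −$88B.
Net: 0 − 24 + 0 − 88 = -$112 billion.

-$112 billion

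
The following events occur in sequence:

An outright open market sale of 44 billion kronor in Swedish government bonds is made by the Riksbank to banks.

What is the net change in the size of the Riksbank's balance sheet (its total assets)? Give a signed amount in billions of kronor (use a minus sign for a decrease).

Riksbank balance sheet:
  Assets:      Securities −44B
  Liabilities: Bank reserves −44B
Change in total Riksbank assets = -44 billion.

-44 billion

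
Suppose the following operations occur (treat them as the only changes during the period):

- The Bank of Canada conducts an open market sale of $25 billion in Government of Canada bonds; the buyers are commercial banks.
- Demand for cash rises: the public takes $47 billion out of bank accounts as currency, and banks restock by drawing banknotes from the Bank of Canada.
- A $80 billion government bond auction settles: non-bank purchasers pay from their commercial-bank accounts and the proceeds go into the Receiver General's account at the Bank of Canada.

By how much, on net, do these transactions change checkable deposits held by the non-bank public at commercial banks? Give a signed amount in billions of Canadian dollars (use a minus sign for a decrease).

OMO sale (to banks) $25 billion: the counterparty is a bank, so public deposits are unchanged → 0.
Currency withdrawal $47 billion: non-bank counterparties' bank balances fall → −$47B.
Government account inflow $80 billion: non-bank counterparties' bank balances fall → −$80B.
Net: 0 − 47 − 80 = -$127 billion.

-$127 billion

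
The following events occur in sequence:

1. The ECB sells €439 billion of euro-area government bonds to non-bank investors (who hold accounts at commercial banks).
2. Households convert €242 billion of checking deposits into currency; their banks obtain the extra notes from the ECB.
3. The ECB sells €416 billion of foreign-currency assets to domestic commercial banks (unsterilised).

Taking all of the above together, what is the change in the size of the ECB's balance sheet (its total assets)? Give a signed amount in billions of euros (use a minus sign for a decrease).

ECB balance sheet:
  Assets:      Securities −€439B, Foreign assets −€416B
  Liabilities: Bank reserves −€1097B, Currency in circulation +€242B
Commercial banking system:
  Assets:      Reserves at CB −€1097B, Foreign assets +€416B
  Liabilities: Checkable deposits −€681B
Change in total ECB assets = -€855 billion.

-€855 billion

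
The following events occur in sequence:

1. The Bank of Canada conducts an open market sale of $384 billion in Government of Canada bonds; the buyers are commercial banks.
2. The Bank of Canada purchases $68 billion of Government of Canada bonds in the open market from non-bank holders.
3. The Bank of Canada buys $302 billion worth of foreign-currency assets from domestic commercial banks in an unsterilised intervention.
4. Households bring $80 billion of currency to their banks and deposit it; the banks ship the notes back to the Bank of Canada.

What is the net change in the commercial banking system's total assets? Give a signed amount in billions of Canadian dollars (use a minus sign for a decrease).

+$148 billion

Bank of Canada balance sheet:
  Assets:      Securities −$316B, Foreign assets +$302B
  Liabilities: Bank reserves +$66B, Currency in circulation −$80B
Commercial banking system:
  Assets:      Reserves at CB +$66B, Securities +$384B, Foreign assets −$302B
  Liabilities: Checkable deposits +$148B
Change in total bank assets = +$148 billion.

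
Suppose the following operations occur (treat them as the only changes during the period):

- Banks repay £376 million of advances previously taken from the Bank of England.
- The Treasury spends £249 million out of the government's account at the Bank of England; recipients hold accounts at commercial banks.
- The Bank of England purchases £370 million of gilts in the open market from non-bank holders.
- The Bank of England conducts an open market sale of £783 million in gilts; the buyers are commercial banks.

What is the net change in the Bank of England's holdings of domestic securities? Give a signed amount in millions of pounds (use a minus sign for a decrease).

Bank of England balance sheet:
  Assets:      Securities −£413M, Loans to banks −£376M
  Liabilities: Bank reserves −£540M, Government deposits −£249M
Commercial banking system:
  Assets:      Reserves at CB −£540M, Securities +£783M
  Liabilities: Checkable deposits +£619M, Borrowings from CB −£376M
So the change in the Bank of England's holdings of domestic securities is -£413 million.

-£413 million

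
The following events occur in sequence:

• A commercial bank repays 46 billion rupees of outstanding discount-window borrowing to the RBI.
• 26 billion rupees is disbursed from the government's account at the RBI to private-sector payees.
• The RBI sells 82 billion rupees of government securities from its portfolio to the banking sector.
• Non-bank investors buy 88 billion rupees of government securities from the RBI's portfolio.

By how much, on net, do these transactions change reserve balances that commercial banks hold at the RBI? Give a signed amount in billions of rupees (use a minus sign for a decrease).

RBI balance sheet:
  Assets:      Securities −170B, Loans to banks −46B
  Liabilities: Bank reserves −190B, Government deposits −26B
Commercial banking system:
  Assets:      Reserves at CB −190B, Securities +82B
  Liabilities: Checkable deposits −62B, Borrowings from CB −46B
So the change in reserve balances that commercial banks hold at the RBI is -190 billion.

-190 billion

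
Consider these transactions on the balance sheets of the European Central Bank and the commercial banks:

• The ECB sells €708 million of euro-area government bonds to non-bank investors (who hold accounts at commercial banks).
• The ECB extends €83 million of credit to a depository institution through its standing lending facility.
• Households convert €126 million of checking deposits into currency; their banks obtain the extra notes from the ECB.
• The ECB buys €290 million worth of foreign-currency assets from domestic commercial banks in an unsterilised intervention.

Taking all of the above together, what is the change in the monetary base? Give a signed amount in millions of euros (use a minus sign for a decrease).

Asset sale (to non-banks) €708 million: ECB balance sheet contracts → −€708M.
Discount-window loan €83 million: ECB balance sheet expands → +€83M.
Currency withdrawal €126 million: just a shift between currency and reserves — both are base money → 0.
FX purchase €290 million: ECB balance sheet expands → +€290M.
Net: −708 + 83 + 0 + 290 = -€335 million.

-€335 million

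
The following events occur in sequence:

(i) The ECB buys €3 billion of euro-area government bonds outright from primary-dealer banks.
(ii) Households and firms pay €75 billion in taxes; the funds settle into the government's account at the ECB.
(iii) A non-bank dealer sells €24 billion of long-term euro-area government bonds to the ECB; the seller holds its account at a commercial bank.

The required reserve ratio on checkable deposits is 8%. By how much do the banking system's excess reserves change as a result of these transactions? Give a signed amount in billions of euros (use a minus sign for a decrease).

-€43.92 billion

OMO purchase (from banks) €3 billion: reserves +€3B, deposits 0.
Government account inflow €75 billion: reserves −€75B, deposits −€75B.
Asset purchase (from non-banks) €24 billion: reserves +€24B, deposits +€24B.
Totals: Δreserves = −€48B, Δdeposits = −€51B.
Δrequired reserves = 8% × −€51B = −€4.08B.
Δexcess reserves = Δreserves − Δrequired = −€48B − (−€4.08B) = -€43.92 billion.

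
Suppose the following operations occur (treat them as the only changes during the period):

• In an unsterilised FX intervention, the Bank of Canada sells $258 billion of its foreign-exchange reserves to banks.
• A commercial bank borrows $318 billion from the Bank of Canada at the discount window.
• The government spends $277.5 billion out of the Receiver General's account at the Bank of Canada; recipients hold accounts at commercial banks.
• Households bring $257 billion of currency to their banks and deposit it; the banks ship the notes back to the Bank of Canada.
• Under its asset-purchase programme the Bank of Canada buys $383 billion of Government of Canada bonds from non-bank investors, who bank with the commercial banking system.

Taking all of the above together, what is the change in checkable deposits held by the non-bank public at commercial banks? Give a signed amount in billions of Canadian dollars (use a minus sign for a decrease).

Bank of Canada balance sheet:
  Assets:      Securities +$383B, Loans to banks +$318B, Foreign assets −$258B
  Liabilities: Bank reserves +$977.5B, Currency in circulation −$257B, Government deposits −$277.5B
Commercial banking system:
  Assets:      Reserves at CB +$977.5B, Foreign assets +$258B
  Liabilities: Checkable deposits +$917.5B, Borrowings from CB +$318B
So the change in checkable deposits held by the non-bank public at commercial banks is +$917.5 billion.

+$917.5 billion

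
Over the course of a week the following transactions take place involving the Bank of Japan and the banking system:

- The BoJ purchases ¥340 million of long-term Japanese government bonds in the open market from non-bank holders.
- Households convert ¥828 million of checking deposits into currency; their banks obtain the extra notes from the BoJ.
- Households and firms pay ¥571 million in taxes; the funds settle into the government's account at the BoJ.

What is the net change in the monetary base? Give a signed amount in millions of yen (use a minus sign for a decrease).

Asset purchase (from non-banks) ¥340 million: BoJ balance sheet expands → +¥340M.
Currency withdrawal ¥828 million: just a shift between currency and reserves — both are base money → 0.
Government account inflow ¥571 million: reserves shift to a non-base liability → −¥571M.
Net: 340 + 0 − 571 = -¥231 million.

-¥231 million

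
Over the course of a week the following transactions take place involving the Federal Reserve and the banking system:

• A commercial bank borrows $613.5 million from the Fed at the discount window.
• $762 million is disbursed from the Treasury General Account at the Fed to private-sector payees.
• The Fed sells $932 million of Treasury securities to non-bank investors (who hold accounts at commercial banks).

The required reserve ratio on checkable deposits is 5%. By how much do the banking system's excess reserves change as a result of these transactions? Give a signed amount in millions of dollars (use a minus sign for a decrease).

+$452 million

Discount-window loan $613.5 million: reserves +$613.5M, deposits 0.
Government spending $762 million: reserves +$762M, deposits +$762M.
Asset sale (to non-banks) $932 million: reserves −$932M, deposits −$932M.
Totals: Δreserves = +$443.5M, Δdeposits = −$170M.
Δrequired reserves = 5% × −$170M = −$8.5M.
Δexcess reserves = Δreserves − Δrequired = +$443.5M − (−$8.5M) = +$452 million.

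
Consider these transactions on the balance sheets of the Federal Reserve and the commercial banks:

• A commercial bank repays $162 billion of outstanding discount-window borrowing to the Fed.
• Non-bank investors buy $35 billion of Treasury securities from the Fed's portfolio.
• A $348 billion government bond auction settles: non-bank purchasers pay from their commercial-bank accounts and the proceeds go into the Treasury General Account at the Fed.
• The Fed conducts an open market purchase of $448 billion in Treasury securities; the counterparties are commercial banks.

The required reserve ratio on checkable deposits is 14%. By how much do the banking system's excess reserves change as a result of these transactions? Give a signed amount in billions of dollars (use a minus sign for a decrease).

-$43.38 billion

Discount-window repayment $162 billion: reserves −$162B, deposits 0.
Asset sale (to non-banks) $35 billion: reserves −$35B, deposits −$35B.
Government account inflow $348 billion: reserves −$348B, deposits −$348B.
OMO purchase (from banks) $448 billion: reserves +$448B, deposits 0.
Totals: Δreserves = −$97B, Δdeposits = −$383B.
Δrequired reserves = 14% × −$383B = −$53.62B.
Δexcess reserves = Δreserves − Δrequired = −$97B − (−$53.62B) = -$43.38 billion.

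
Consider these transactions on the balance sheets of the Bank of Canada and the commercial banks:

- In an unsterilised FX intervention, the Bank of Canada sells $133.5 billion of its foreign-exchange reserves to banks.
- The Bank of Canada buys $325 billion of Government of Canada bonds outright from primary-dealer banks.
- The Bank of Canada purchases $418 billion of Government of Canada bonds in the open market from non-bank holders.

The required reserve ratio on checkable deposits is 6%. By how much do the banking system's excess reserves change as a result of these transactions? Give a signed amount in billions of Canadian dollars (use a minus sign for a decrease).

+$584.42 billion

FX sale $133.5 billion: reserves −$133.5B, deposits 0.
OMO purchase (from banks) $325 billion: reserves +$325B, deposits 0.
Asset purchase (from non-banks) $418 billion: reserves +$418B, deposits +$418B.
Totals: Δreserves = +$609.5B, Δdeposits = +$418B.
Δrequired reserves = 6% × +$418B = +$25.08B.
Δexcess reserves = Δreserves − Δrequired = +$609.5B − (+$25.08B) = +$584.42 billion.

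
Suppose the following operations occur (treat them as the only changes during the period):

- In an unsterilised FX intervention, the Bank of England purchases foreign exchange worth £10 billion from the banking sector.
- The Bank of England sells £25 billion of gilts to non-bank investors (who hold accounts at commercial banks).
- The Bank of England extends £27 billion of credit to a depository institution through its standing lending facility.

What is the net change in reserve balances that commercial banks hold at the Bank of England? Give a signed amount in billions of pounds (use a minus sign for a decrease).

+£12 billion

Bank of England balance sheet:
  Assets:      Securities −£25B, Loans to banks +£27B, Foreign assets +£10B
  Liabilities: Bank reserves +£12B
Commercial banking system:
  Assets:      Reserves at CB +£12B, Foreign assets −£10B
  Liabilities: Checkable deposits −£25B, Borrowings from CB +£27B
So the change in reserve balances that commercial banks hold at the Bank of England is +£12 billion.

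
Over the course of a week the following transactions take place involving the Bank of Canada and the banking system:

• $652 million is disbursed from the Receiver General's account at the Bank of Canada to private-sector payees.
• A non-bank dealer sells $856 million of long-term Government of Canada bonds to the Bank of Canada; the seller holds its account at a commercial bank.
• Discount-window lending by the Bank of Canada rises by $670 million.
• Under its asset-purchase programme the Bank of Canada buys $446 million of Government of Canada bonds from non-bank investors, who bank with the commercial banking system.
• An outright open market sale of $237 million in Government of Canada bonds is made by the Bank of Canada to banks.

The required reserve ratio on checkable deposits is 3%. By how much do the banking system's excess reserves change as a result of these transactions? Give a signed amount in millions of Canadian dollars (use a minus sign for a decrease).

+$2328.38 million

Government spending $652 million: reserves +$652M, deposits +$652M.
Asset purchase (from non-banks) $856 million: reserves +$856M, deposits +$856M.
Discount-window loan $670 million: reserves +$670M, deposits 0.
Asset purchase (from non-banks) $446 million: reserves +$446M, deposits +$446M.
OMO sale (to banks) $237 million: reserves −$237M, deposits 0.
Totals: Δreserves = +$2387M, Δdeposits = +$1954M.
Δrequired reserves = 3% × +$1954M = +$58.62M.
Δexcess reserves = Δreserves − Δrequired = +$2387M − (+$58.62M) = +$2328.38 million.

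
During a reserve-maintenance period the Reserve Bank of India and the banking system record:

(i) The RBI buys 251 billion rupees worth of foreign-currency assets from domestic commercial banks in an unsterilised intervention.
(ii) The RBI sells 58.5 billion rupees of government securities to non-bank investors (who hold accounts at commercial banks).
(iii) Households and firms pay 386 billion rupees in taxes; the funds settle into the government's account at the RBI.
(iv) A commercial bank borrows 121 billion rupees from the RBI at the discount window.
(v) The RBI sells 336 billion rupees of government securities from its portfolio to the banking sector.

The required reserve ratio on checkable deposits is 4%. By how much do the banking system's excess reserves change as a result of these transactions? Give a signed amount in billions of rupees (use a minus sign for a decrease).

FX purchase 251 billion rupees: reserves +251B, deposits 0.
Asset sale (to non-banks) 58.5 billion rupees: reserves −58.5B, deposits −58.5B.
Government account inflow 386 billion rupees: reserves −386B, deposits −386B.
Discount-window loan 121 billion rupees: reserves +121B, deposits 0.
OMO sale (to banks) 336 billion rupees: reserves −336B, deposits 0.
Totals: Δreserves = −408.5B, Δdeposits = −444.5B.
Δrequired reserves = 4% × −444.5B = −17.78B.
Δexcess reserves = Δreserves − Δrequired = −408.5B − (−17.78B) = -390.72 billion.

-390.72 billion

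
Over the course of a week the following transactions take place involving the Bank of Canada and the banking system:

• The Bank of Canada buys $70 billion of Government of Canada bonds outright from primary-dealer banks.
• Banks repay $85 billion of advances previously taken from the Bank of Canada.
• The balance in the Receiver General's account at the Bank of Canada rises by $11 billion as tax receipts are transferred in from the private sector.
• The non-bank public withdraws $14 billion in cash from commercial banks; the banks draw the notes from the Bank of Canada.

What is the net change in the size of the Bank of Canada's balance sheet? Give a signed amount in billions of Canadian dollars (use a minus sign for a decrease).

Bank of Canada balance sheet:
  Assets:      Securities +$70B, Loans to banks −$85B
  Liabilities: Bank reserves −$40B, Currency in circulation +$14B, Government deposits +$11B
Change in total Bank of Canada assets = -$15 billion.

-$15 billion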